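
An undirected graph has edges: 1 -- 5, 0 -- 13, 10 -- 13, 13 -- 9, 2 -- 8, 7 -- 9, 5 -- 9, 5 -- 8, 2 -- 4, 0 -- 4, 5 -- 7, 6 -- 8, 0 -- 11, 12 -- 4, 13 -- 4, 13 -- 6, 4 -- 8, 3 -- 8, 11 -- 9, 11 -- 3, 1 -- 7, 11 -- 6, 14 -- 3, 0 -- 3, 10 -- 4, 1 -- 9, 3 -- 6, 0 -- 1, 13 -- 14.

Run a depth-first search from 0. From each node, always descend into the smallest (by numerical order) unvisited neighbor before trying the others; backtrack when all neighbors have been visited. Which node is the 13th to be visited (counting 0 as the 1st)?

13

Visit 0
0 → 1
1 → 5
5 → 7
7 → 9
9 → 11
11 → 3
3 → 6
6 → 8
8 → 2
2 → 4
4 → 10
10 → 13
13 → 14
4 → 12

Visit order: 0, 1, 5, 7, 9, 11, 3, 6, 8, 2, 4, 10, 13, 14, 12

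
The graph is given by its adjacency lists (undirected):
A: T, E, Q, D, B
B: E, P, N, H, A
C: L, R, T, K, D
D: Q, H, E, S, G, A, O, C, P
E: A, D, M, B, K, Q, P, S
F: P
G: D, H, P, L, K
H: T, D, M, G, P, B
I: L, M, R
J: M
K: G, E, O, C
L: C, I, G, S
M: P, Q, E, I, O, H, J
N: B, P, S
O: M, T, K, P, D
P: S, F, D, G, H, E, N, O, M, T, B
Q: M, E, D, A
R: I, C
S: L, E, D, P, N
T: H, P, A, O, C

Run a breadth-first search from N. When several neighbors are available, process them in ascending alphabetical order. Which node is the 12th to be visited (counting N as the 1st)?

O

Visit N; enqueue B, P, S → queue [B, P, S]
Visit B; enqueue A, E, H → queue [P, S, A, E, H]
Visit P; enqueue D, F, G, M, O, T → queue [S, A, E, H, D, F, G, M, O, T]
Visit S; enqueue L → queue [A, E, H, D, F, G, M, O, T, L]
Visit A; enqueue Q → queue [E, H, D, F, G, M, O, T, L, Q]
Visit E; enqueue K → queue [H, D, F, G, M, O, T, L, Q, K]
Visit H → queue [D, F, G, M, O, T, L, Q, K]
Visit D; enqueue C → queue [F, G, M, O, T, L, Q, K, C]
Visit F → queue [G, M, O, T, L, Q, K, C]
Visit G → queue [M, O, T, L, Q, K, C]
Visit M; enqueue I, J → queue [O, T, L, Q, K, C, I, J]
Visit O → queue [T, L, Q, K, C, I, J]
Visit T → queue [L, Q, K, C, I, J]
Visit L → queue [Q, K, C, I, J]
Visit Q → queue [K, C, I, J]
Visit K → queue [C, I, J]
Visit C; enqueue R → queue [I, J, R]
Visit I → queue [J, R]
Visit J → queue [R]
Visit R → queue []

Visit order: N, B, P, S, A, E, H, D, F, G, M, O, T, L, Q, K, C, I, J, R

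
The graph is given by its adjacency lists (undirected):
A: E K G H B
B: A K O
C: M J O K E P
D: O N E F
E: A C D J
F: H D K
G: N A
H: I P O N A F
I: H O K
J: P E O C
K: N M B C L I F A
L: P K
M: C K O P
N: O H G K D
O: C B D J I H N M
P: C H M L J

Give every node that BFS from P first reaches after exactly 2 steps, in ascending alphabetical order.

A, E, F, I, K, N, O

Level 0: P
Level 1: C, H, J, L, M
Level 2: A, E, F, I, K, N, O
Level 3: B, D, G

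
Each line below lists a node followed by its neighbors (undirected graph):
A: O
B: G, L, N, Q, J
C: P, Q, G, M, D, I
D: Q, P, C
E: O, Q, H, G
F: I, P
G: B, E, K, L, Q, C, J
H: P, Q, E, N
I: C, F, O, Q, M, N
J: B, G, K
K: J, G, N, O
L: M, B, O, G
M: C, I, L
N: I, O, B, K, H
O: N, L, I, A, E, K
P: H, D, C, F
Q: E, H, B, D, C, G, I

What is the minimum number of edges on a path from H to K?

2

Level 0: H
Level 1: E, N, P, Q
Level 2: B, C, D, F, G, I, K, O
Level 3: A, J, L, M
K first appears at level 2.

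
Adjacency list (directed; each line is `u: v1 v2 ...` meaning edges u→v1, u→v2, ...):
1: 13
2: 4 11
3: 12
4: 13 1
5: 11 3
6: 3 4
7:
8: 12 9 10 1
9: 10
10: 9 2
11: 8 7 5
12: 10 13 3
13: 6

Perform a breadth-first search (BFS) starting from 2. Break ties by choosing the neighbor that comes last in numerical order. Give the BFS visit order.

2 -> 11 -> 4 -> 8 -> 7 -> 5 -> 13 -> 1 -> 12 -> 10 -> 9 -> 3 -> 6

Visit 2; enqueue 11, 4 → queue [11, 4]
Visit 11; enqueue 8, 7, 5 → queue [4, 8, 7, 5]
Visit 4; enqueue 13, 1 → queue [8, 7, 5, 13, 1]
Visit 8; enqueue 12, 10, 9 → queue [7, 5, 13, 1, 12, 10, 9]
Visit 7 → queue [5, 13, 1, 12, 10, 9]
Visit 5; enqueue 3 → queue [13, 1, 12, 10, 9, 3]
Visit 13; enqueue 6 → queue [1, 12, 10, 9, 3, 6]
Visit 1 → queue [12, 10, 9, 3, 6]
Visit 12 → queue [10, 9, 3, 6]
Visit 10 → queue [9, 3, 6]
Visit 9 → queue [3, 6]
Visit 3 → queue [6]
Visit 6 → queue []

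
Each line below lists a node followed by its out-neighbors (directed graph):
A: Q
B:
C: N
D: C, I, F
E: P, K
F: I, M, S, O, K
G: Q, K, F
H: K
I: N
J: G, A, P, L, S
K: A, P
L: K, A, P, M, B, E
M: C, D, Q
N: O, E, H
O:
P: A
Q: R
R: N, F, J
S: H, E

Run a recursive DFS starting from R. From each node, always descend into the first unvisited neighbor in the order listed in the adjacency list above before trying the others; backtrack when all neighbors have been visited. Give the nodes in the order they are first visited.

Visit R
R → N
N → O
N → E
E → P
P → A
A → Q
E → K
N → H
R → F
F → I
F → M
M → C
M → D
F → S
R → J
J → G
J → L
L → B

R N O E P A Q K H F I M C D S J G L B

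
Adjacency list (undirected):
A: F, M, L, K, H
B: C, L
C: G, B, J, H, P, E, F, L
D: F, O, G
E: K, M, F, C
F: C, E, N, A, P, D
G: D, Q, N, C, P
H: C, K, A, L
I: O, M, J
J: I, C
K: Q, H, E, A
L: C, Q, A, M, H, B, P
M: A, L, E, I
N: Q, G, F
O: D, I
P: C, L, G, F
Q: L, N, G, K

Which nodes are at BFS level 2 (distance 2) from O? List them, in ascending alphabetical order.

Level 0: O
Level 1: D, I
Level 2: F, G, J, M
Level 3: A, C, E, L, N, P, Q
Level 4: B, H, K

F, G, J, M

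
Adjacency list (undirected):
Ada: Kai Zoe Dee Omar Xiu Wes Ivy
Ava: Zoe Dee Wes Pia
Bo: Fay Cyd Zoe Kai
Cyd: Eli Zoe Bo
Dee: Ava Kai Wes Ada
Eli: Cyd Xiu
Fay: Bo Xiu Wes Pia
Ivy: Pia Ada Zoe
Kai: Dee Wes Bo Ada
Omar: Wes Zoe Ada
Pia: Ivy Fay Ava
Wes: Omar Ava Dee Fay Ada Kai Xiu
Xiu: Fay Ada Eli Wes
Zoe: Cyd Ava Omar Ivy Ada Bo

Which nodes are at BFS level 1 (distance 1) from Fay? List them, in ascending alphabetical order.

Level 0: Fay
Level 1: Bo, Pia, Wes, Xiu
Level 2: Ada, Ava, Cyd, Dee, Eli, Ivy, Kai, Omar, Zoe

Bo, Pia, Wes, Xiu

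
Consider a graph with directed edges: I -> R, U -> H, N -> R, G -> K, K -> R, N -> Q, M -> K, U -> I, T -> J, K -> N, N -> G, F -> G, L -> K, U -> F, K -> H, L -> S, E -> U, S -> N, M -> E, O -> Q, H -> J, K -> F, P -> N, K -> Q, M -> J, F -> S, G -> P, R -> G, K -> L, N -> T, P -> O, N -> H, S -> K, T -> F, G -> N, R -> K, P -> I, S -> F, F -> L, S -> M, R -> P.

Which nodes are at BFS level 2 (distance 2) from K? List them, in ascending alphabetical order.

G, J, P, S, T

Level 0: K
Level 1: F, H, L, N, Q, R
Level 2: G, J, P, S, T
Level 3: I, M, O
Level 4: E
Level 5: U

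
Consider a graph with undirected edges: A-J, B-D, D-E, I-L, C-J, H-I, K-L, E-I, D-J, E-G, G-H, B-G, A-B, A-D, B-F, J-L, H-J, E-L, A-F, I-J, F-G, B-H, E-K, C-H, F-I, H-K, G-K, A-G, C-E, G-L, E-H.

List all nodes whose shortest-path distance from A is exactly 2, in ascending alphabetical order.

C, E, H, I, K, L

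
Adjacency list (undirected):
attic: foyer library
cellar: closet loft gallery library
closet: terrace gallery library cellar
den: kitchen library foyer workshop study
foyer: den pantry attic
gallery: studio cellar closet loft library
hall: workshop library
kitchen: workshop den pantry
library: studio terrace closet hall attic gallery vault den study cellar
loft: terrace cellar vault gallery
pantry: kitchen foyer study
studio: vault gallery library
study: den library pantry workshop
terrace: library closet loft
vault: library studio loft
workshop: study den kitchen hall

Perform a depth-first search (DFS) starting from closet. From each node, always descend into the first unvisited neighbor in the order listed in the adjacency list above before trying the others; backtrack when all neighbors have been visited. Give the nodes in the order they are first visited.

closet terrace library studio vault loft cellar gallery hall workshop study den kitchen pantry foyer attic

Visit closet
closet → terrace
terrace → library
library → studio
studio → vault
vault → loft
loft → cellar
cellar → gallery
library → hall
hall → workshop
workshop → study
study → den
den → kitchen
kitchen → pantry
pantry → foyer
foyer → attic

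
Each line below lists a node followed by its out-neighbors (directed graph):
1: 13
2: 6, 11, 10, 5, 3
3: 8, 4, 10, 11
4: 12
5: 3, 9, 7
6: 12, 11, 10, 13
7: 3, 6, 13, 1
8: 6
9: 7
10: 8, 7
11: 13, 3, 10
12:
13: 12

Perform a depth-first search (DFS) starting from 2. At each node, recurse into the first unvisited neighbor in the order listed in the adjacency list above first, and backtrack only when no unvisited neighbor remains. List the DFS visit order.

Visit 2
2 → 6
6 → 12
6 → 11
11 → 13
11 → 3
3 → 8
3 → 4
3 → 10
10 → 7
7 → 1
2 → 5
5 → 9

2 6 12 11 13 3 8 4 10 7 1 5 9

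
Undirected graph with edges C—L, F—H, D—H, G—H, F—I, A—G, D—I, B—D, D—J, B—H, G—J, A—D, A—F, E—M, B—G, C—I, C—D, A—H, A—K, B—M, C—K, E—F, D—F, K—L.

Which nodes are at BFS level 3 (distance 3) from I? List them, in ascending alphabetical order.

G, M

Level 0: I
Level 1: C, D, F
Level 2: A, B, E, H, J, K, L
Level 3: G, M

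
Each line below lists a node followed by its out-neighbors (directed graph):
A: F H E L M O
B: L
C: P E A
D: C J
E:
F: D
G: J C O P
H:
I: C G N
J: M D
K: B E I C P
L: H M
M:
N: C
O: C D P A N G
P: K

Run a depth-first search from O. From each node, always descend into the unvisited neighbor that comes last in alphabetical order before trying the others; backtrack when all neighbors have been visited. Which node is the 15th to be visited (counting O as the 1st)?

Visit O
O → P
P → K
K → I
I → N
N → C
C → E
C → A
A → M
A → L
L → H
A → F
F → D
D → J
I → G
K → B

Visit order: O, P, K, I, N, C, E, A, M, L, H, F, D, J, G, B

G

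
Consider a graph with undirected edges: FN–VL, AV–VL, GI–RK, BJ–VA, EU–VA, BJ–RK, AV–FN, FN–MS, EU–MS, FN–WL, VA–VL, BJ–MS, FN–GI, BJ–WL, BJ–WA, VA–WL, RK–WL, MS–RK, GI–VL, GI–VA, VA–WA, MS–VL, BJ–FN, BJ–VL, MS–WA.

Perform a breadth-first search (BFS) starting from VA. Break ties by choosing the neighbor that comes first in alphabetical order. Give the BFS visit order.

Visit VA; enqueue BJ, EU, GI, VL, WA, WL → queue [BJ, EU, GI, VL, WA, WL]
Visit BJ; enqueue FN, MS, RK → queue [EU, GI, VL, WA, WL, FN, MS, RK]
Visit EU → queue [GI, VL, WA, WL, FN, MS, RK]
Visit GI → queue [VL, WA, WL, FN, MS, RK]
Visit VL; enqueue AV → queue [WA, WL, FN, MS, RK, AV]
Visit WA → queue [WL, FN, MS, RK, AV]
Visit WL → queue [FN, MS, RK, AV]
Visit FN → queue [MS, RK, AV]
Visit MS → queue [RK, AV]
Visit RK → queue [AV]
Visit AV → queue []

VA BJ EU GI VL WA WL FN MS RK AV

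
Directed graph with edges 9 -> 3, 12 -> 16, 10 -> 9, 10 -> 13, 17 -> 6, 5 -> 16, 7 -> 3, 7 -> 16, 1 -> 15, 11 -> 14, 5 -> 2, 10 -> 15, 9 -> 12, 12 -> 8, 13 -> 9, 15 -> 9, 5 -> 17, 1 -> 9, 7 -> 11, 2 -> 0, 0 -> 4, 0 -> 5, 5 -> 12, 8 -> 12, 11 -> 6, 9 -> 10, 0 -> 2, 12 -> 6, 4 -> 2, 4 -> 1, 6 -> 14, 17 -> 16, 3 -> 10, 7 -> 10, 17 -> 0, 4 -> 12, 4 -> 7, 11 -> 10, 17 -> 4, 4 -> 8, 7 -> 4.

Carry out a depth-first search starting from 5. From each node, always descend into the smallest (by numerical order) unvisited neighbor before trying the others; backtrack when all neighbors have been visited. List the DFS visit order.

Visit 5
5 → 2
2 → 0
0 → 4
4 → 1
1 → 9
9 → 3
3 → 10
10 → 13
10 → 15
9 → 12
12 → 6
6 → 14
12 → 8
12 → 16
4 → 7
7 → 11
5 → 17

5 -> 2 -> 0 -> 4 -> 1 -> 9 -> 3 -> 10 -> 13 -> 15 -> 12 -> 6 -> 14 -> 8 -> 16 -> 7 -> 11 -> 17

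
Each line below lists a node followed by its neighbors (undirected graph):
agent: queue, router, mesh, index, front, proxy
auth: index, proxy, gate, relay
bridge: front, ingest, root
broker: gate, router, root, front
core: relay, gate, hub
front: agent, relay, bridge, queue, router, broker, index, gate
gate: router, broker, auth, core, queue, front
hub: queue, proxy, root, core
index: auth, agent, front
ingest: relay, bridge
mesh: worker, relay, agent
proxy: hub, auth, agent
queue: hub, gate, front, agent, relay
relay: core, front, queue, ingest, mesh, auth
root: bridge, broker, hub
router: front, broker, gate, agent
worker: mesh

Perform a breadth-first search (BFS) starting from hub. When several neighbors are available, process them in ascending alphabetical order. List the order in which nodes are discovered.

Visit hub; enqueue core, proxy, queue, root → queue [core, proxy, queue, root]
Visit core; enqueue gate, relay → queue [proxy, queue, root, gate, relay]
Visit proxy; enqueue agent, auth → queue [queue, root, gate, relay, agent, auth]
Visit queue; enqueue front → queue [root, gate, relay, agent, auth, front]
Visit root; enqueue bridge, broker → queue [gate, relay, agent, auth, front, bridge, broker]
Visit gate; enqueue router → queue [relay, agent, auth, front, bridge, broker, router]
Visit relay; enqueue ingest, mesh → queue [agent, auth, front, bridge, broker, router, ingest, mesh]
Visit agent; enqueue index → queue [auth, front, bridge, broker, router, ingest, mesh, index]
Visit auth → queue [front, bridge, broker, router, ingest, mesh, index]
Visit front → queue [bridge, broker, router, ingest, mesh, index]
Visit bridge → queue [broker, router, ingest, mesh, index]
Visit broker → queue [router, ingest, mesh, index]
Visit router → queue [ingest, mesh, index]
Visit ingest → queue [mesh, index]
Visit mesh; enqueue worker → queue [index, worker]
Visit index → queue [worker]
Visit worker → queue []

hub core proxy queue root gate relay agent auth front bridge broker router ingest mesh index worker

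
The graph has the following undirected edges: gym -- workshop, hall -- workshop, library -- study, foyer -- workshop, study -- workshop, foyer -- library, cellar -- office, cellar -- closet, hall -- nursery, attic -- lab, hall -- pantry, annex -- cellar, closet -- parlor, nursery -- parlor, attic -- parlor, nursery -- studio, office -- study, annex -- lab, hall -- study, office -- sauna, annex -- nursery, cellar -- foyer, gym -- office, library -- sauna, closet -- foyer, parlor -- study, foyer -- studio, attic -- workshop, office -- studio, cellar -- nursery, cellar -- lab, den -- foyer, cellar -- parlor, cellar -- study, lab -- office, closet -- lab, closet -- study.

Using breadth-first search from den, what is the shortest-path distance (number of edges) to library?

Level 0: den
Level 1: foyer
Level 2: cellar, closet, library, studio, workshop
Level 3: annex, attic, gym, hall, lab, nursery, office, parlor, sauna, study
Level 4: pantry
library first appears at level 2.

2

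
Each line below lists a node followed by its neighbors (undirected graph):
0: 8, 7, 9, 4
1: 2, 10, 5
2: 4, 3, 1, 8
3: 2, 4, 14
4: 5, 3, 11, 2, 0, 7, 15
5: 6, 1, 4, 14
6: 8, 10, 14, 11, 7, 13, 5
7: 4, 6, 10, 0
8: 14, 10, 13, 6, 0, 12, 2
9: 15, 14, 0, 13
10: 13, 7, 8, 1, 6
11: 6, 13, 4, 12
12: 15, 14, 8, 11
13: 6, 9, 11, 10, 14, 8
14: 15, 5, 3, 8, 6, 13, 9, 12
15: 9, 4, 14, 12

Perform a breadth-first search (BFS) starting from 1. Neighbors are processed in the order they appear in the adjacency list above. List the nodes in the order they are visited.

Visit 1; enqueue 2, 10, 5 → queue [2, 10, 5]
Visit 2; enqueue 4, 3, 8 → queue [10, 5, 4, 3, 8]
Visit 10; enqueue 13, 7, 6 → queue [5, 4, 3, 8, 13, 7, 6]
Visit 5; enqueue 14 → queue [4, 3, 8, 13, 7, 6, 14]
Visit 4; enqueue 11, 0, 15 → queue [3, 8, 13, 7, 6, 14, 11, 0, 15]
Visit 3 → queue [8, 13, 7, 6, 14, 11, 0, 15]
Visit 8; enqueue 12 → queue [13, 7, 6, 14, 11, 0, 15, 12]
Visit 13; enqueue 9 → queue [7, 6, 14, 11, 0, 15, 12, 9]
Visit 7 → queue [6, 14, 11, 0, 15, 12, 9]
Visit 6 → queue [14, 11, 0, 15, 12, 9]
Visit 14 → queue [11, 0, 15, 12, 9]
Visit 11 → queue [0, 15, 12, 9]
Visit 0 → queue [15, 12, 9]
Visit 15 → queue [12, 9]
Visit 12 → queue [9]
Visit 9 → queue []

1 2 10 5 4 3 8 13 7 6 14 11 0 15 12 9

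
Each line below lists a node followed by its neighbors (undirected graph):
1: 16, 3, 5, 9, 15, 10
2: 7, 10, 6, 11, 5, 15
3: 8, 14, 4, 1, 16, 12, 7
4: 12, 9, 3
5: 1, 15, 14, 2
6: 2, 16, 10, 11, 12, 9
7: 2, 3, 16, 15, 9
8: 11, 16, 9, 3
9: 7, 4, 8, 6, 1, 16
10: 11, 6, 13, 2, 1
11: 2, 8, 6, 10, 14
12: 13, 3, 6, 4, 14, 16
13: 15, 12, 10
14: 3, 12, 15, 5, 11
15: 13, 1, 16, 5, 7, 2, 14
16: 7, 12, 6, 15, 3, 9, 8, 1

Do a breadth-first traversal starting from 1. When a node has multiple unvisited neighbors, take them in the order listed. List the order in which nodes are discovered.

1 16 3 5 9 15 10 7 12 6 8 14 4 2 13 11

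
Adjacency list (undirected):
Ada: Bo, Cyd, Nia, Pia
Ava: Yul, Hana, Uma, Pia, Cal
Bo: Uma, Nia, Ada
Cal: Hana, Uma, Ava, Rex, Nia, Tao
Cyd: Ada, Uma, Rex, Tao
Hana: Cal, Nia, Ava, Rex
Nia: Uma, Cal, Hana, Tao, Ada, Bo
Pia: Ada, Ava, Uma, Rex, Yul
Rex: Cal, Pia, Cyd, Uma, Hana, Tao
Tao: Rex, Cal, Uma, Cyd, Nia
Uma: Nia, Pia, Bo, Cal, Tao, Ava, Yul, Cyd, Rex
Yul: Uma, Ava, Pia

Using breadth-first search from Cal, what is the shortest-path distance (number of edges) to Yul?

2

Level 0: Cal
Level 1: Ava, Hana, Nia, Rex, Tao, Uma
Level 2: Ada, Bo, Cyd, Pia, Yul
Yul first appears at level 2.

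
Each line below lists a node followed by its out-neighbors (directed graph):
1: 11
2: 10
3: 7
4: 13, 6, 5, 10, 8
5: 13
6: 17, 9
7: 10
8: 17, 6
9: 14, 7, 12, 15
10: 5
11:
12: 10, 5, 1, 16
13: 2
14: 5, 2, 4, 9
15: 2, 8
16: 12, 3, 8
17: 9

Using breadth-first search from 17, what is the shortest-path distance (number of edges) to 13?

Level 0: 17
Level 1: 9
Level 2: 7, 12, 14, 15
Level 3: 1, 2, 4, 5, 8, 10, 16
Level 4: 3, 6, 11, 13
13 first appears at level 4.

4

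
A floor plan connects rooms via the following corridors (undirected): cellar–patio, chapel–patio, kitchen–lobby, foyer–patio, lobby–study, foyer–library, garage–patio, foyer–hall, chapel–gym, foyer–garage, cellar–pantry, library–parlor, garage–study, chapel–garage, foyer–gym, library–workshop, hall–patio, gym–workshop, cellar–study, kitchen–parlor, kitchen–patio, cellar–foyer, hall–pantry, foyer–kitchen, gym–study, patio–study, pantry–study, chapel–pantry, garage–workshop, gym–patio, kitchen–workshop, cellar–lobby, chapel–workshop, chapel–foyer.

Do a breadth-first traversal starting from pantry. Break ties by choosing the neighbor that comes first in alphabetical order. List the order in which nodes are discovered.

Visit pantry; enqueue cellar, chapel, hall, study → queue [cellar, chapel, hall, study]
Visit cellar; enqueue foyer, lobby, patio → queue [chapel, hall, study, foyer, lobby, patio]
Visit chapel; enqueue garage, gym, workshop → queue [hall, study, foyer, lobby, patio, garage, gym, workshop]
Visit hall → queue [study, foyer, lobby, patio, garage, gym, workshop]
Visit study → queue [foyer, lobby, patio, garage, gym, workshop]
Visit foyer; enqueue kitchen, library → queue [lobby, patio, garage, gym, workshop, kitchen, library]
Visit lobby → queue [patio, garage, gym, workshop, kitchen, library]
Visit patio → queue [garage, gym, workshop, kitchen, library]
Visit garage → queue [gym, workshop, kitchen, library]
Visit gym → queue [workshop, kitchen, library]
Visit workshop → queue [kitchen, library]
Visit kitchen; enqueue parlor → queue [library, parlor]
Visit library → queue [parlor]
Visit parlor → queue []

pantry -> cellar -> chapel -> hall -> study -> foyer -> lobby -> patio -> garage -> gym -> workshop -> kitchen -> library -> parlor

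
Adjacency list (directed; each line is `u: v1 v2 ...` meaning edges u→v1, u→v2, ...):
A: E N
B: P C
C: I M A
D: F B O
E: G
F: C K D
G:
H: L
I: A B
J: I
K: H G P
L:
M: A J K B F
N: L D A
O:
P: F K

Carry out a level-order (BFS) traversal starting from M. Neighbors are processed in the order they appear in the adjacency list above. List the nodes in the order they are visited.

Visit M; enqueue A, J, K, B, F → queue [A, J, K, B, F]
Visit A; enqueue E, N → queue [J, K, B, F, E, N]
Visit J; enqueue I → queue [K, B, F, E, N, I]
Visit K; enqueue H, G, P → queue [B, F, E, N, I, H, G, P]
Visit B; enqueue C → queue [F, E, N, I, H, G, P, C]
Visit F; enqueue D → queue [E, N, I, H, G, P, C, D]
Visit E → queue [N, I, H, G, P, C, D]
Visit N; enqueue L → queue [I, H, G, P, C, D, L]
Visit I → queue [H, G, P, C, D, L]
Visit H → queue [G, P, C, D, L]
Visit G → queue [P, C, D, L]
Visit P → queue [C, D, L]
Visit C → queue [D, L]
Visit D; enqueue O → queue [L, O]
Visit L → queue [O]
Visit O → queue []

M → A → J → K → B → F → E → N → I → H → G → P → C → D → L → O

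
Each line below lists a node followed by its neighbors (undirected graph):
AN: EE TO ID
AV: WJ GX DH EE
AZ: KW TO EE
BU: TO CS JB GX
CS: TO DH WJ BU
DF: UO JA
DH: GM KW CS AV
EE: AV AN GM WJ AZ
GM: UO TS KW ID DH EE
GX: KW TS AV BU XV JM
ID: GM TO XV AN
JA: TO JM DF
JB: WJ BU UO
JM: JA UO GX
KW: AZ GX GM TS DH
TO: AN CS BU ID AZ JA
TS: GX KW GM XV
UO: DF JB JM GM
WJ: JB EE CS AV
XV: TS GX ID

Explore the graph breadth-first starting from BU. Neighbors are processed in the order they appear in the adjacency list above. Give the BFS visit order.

Visit BU; enqueue TO, CS, JB, GX → queue [TO, CS, JB, GX]
Visit TO; enqueue AN, ID, AZ, JA → queue [CS, JB, GX, AN, ID, AZ, JA]
Visit CS; enqueue DH, WJ → queue [JB, GX, AN, ID, AZ, JA, DH, WJ]
Visit JB; enqueue UO → queue [GX, AN, ID, AZ, JA, DH, WJ, UO]
Visit GX; enqueue KW, TS, AV, XV, JM → queue [AN, ID, AZ, JA, DH, WJ, UO, KW, TS, AV, XV, JM]
Visit AN; enqueue EE → queue [ID, AZ, JA, DH, WJ, UO, KW, TS, AV, XV, JM, EE]
Visit ID; enqueue GM → queue [AZ, JA, DH, WJ, UO, KW, TS, AV, XV, JM, EE, GM]
Visit AZ → queue [JA, DH, WJ, UO, KW, TS, AV, XV, JM, EE, GM]
Visit JA; enqueue DF → queue [DH, WJ, UO, KW, TS, AV, XV, JM, EE, GM, DF]
Visit DH → queue [WJ, UO, KW, TS, AV, XV, JM, EE, GM, DF]
Visit WJ → queue [UO, KW, TS, AV, XV, JM, EE, GM, DF]
Visit UO → queue [KW, TS, AV, XV, JM, EE, GM, DF]
Visit KW → queue [TS, AV, XV, JM, EE, GM, DF]
Visit TS → queue [AV, XV, JM, EE, GM, DF]
Visit AV → queue [XV, JM, EE, GM, DF]
Visit XV → queue [JM, EE, GM, DF]
Visit JM → queue [EE, GM, DF]
Visit EE → queue [GM, DF]
Visit GM → queue [DF]
Visit DF → queue []

BU, TO, CS, JB, GX, AN, ID, AZ, JA, DH, WJ, UO, KW, TS, AV, XV, JM, EE, GM, DF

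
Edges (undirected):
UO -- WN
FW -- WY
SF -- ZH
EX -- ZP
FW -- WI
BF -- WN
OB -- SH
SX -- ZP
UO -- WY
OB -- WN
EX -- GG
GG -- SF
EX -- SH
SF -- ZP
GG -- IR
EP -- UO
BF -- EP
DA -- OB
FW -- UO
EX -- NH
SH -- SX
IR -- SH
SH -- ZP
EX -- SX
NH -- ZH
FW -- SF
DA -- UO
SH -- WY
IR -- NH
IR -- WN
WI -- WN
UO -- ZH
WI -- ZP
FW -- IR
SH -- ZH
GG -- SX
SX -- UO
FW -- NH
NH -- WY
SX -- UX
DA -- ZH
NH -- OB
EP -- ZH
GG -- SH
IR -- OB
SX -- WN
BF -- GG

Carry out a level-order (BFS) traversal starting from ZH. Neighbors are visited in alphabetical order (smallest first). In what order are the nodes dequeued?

Visit ZH; enqueue DA, EP, NH, SF, SH, UO → queue [DA, EP, NH, SF, SH, UO]
Visit DA; enqueue OB → queue [EP, NH, SF, SH, UO, OB]
Visit EP; enqueue BF → queue [NH, SF, SH, UO, OB, BF]
Visit NH; enqueue EX, FW, IR, WY → queue [SF, SH, UO, OB, BF, EX, FW, IR, WY]
Visit SF; enqueue GG, ZP → queue [SH, UO, OB, BF, EX, FW, IR, WY, GG, ZP]
Visit SH; enqueue SX → queue [UO, OB, BF, EX, FW, IR, WY, GG, ZP, SX]
Visit UO; enqueue WN → queue [OB, BF, EX, FW, IR, WY, GG, ZP, SX, WN]
Visit OB → queue [BF, EX, FW, IR, WY, GG, ZP, SX, WN]
Visit BF → queue [EX, FW, IR, WY, GG, ZP, SX, WN]
Visit EX → queue [FW, IR, WY, GG, ZP, SX, WN]
Visit FW; enqueue WI → queue [IR, WY, GG, ZP, SX, WN, WI]
Visit IR → queue [WY, GG, ZP, SX, WN, WI]
Visit WY → queue [GG, ZP, SX, WN, WI]
Visit GG → queue [ZP, SX, WN, WI]
Visit ZP → queue [SX, WN, WI]
Visit SX; enqueue UX → queue [WN, WI, UX]
Visit WN → queue [WI, UX]
Visit WI → queue [UX]
Visit UX → queue []

ZH → DA → EP → NH → SF → SH → UO → OB → BF → EX → FW → IR → WY → GG → ZP → SX → WN → WI → UX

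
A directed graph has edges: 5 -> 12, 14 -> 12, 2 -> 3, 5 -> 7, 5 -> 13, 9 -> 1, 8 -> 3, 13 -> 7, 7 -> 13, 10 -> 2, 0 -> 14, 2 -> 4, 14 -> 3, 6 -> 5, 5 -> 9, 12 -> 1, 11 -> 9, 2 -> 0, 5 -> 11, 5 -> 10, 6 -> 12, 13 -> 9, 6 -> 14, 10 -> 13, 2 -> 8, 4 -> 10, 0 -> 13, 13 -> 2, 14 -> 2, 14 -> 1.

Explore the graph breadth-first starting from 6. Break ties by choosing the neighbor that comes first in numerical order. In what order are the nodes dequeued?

6 → 5 → 12 → 14 → 7 → 9 → 10 → 11 → 13 → 1 → 2 → 3 → 0 → 4 → 8

Visit 6; enqueue 5, 12, 14 → queue [5, 12, 14]
Visit 5; enqueue 7, 9, 10, 11, 13 → queue [12, 14, 7, 9, 10, 11, 13]
Visit 12; enqueue 1 → queue [14, 7, 9, 10, 11, 13, 1]
Visit 14; enqueue 2, 3 → queue [7, 9, 10, 11, 13, 1, 2, 3]
Visit 7 → queue [9, 10, 11, 13, 1, 2, 3]
Visit 9 → queue [10, 11, 13, 1, 2, 3]
Visit 10 → queue [11, 13, 1, 2, 3]
Visit 11 → queue [13, 1, 2, 3]
Visit 13 → queue [1, 2, 3]
Visit 1 → queue [2, 3]
Visit 2; enqueue 0, 4, 8 → queue [3, 0, 4, 8]
Visit 3 → queue [0, 4, 8]
Visit 0 → queue [4, 8]
Visit 4 → queue [8]
Visit 8 → queue []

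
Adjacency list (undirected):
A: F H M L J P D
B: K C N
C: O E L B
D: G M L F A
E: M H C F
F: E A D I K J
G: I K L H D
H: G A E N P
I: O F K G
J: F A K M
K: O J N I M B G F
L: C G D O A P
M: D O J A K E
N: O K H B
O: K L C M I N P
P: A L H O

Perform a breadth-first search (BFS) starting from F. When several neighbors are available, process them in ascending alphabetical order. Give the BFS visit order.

Visit F; enqueue A, D, E, I, J, K → queue [A, D, E, I, J, K]
Visit A; enqueue H, L, M, P → queue [D, E, I, J, K, H, L, M, P]
Visit D; enqueue G → queue [E, I, J, K, H, L, M, P, G]
Visit E; enqueue C → queue [I, J, K, H, L, M, P, G, C]
Visit I; enqueue O → queue [J, K, H, L, M, P, G, C, O]
Visit J → queue [K, H, L, M, P, G, C, O]
Visit K; enqueue B, N → queue [H, L, M, P, G, C, O, B, N]
Visit H → queue [L, M, P, G, C, O, B, N]
Visit L → queue [M, P, G, C, O, B, N]
Visit M → queue [P, G, C, O, B, N]
Visit P → queue [G, C, O, B, N]
Visit G → queue [C, O, B, N]
Visit C → queue [O, B, N]
Visit O → queue [B, N]
Visit B → queue [N]
Visit N → queue []

F A D E I J K H L M P G C O B N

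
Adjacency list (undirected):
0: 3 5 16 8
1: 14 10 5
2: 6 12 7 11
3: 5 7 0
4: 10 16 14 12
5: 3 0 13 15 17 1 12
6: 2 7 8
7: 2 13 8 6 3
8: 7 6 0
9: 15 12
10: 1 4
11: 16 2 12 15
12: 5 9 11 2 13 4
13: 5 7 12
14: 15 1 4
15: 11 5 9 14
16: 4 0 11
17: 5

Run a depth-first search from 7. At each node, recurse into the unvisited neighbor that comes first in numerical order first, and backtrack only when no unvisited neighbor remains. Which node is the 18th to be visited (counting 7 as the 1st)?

Visit 7
7 → 2
2 → 6
6 → 8
8 → 0
0 → 3
3 → 5
5 → 1
1 → 10
10 → 4
4 → 12
12 → 9
9 → 15
15 → 11
11 → 16
15 → 14
12 → 13
5 → 17

Visit order: 7, 2, 6, 8, 0, 3, 5, 1, 10, 4, 12, 9, 15, 11, 16, 14, 13, 17

17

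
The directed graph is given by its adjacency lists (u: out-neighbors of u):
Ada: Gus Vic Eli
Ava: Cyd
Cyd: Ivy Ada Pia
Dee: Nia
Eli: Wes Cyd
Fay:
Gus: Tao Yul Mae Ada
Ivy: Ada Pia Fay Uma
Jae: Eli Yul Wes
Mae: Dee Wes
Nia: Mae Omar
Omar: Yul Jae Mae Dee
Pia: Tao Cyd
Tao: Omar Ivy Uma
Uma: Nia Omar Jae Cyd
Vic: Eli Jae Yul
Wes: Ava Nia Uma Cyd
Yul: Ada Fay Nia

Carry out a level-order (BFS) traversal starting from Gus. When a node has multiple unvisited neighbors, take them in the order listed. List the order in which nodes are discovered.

Visit Gus; enqueue Tao, Yul, Mae, Ada → queue [Tao, Yul, Mae, Ada]
Visit Tao; enqueue Omar, Ivy, Uma → queue [Yul, Mae, Ada, Omar, Ivy, Uma]
Visit Yul; enqueue Fay, Nia → queue [Mae, Ada, Omar, Ivy, Uma, Fay, Nia]
Visit Mae; enqueue Dee, Wes → queue [Ada, Omar, Ivy, Uma, Fay, Nia, Dee, Wes]
Visit Ada; enqueue Vic, Eli → queue [Omar, Ivy, Uma, Fay, Nia, Dee, Wes, Vic, Eli]
Visit Omar; enqueue Jae → queue [Ivy, Uma, Fay, Nia, Dee, Wes, Vic, Eli, Jae]
Visit Ivy; enqueue Pia → queue [Uma, Fay, Nia, Dee, Wes, Vic, Eli, Jae, Pia]
Visit Uma; enqueue Cyd → queue [Fay, Nia, Dee, Wes, Vic, Eli, Jae, Pia, Cyd]
Visit Fay → queue [Nia, Dee, Wes, Vic, Eli, Jae, Pia, Cyd]
Visit Nia → queue [Dee, Wes, Vic, Eli, Jae, Pia, Cyd]
Visit Dee → queue [Wes, Vic, Eli, Jae, Pia, Cyd]
Visit Wes; enqueue Ava → queue [Vic, Eli, Jae, Pia, Cyd, Ava]
Visit Vic → queue [Eli, Jae, Pia, Cyd, Ava]
Visit Eli → queue [Jae, Pia, Cyd, Ava]
Visit Jae → queue [Pia, Cyd, Ava]
Visit Pia → queue [Cyd, Ava]
Visit Cyd → queue [Ava]
Visit Ava → queue []

Gus Tao Yul Mae Ada Omar Ivy Uma Fay Nia Dee Wes Vic Eli Jae Pia Cyd Ava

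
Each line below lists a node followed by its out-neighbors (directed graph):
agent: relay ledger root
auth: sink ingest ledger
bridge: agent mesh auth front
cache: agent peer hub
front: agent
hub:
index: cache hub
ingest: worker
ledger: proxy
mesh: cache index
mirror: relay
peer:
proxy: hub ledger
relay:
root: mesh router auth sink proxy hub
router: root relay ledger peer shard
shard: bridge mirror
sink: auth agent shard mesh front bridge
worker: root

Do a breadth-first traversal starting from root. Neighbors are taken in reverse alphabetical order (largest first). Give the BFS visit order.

Visit root; enqueue sink, router, proxy, mesh, hub, auth → queue [sink, router, proxy, mesh, hub, auth]
Visit sink; enqueue shard, front, bridge, agent → queue [router, proxy, mesh, hub, auth, shard, front, bridge, agent]
Visit router; enqueue relay, peer, ledger → queue [proxy, mesh, hub, auth, shard, front, bridge, agent, relay, peer, ledger]
Visit proxy → queue [mesh, hub, auth, shard, front, bridge, agent, relay, peer, ledger]
Visit mesh; enqueue index, cache → queue [hub, auth, shard, front, bridge, agent, relay, peer, ledger, index, cache]
Visit hub → queue [auth, shard, front, bridge, agent, relay, peer, ledger, index, cache]
Visit auth; enqueue ingest → queue [shard, front, bridge, agent, relay, peer, ledger, index, cache, ingest]
Visit shard; enqueue mirror → queue [front, bridge, agent, relay, peer, ledger, index, cache, ingest, mirror]
Visit front → queue [bridge, agent, relay, peer, ledger, index, cache, ingest, mirror]
Visit bridge → queue [agent, relay, peer, ledger, index, cache, ingest, mirror]
Visit agent → queue [relay, peer, ledger, index, cache, ingest, mirror]
Visit relay → queue [peer, ledger, index, cache, ingest, mirror]
Visit peer → queue [ledger, index, cache, ingest, mirror]
Visit ledger → queue [index, cache, ingest, mirror]
Visit index → queue [cache, ingest, mirror]
Visit cache → queue [ingest, mirror]
Visit ingest; enqueue worker → queue [mirror, worker]
Visit mirror → queue [worker]
Visit worker → queue []

root, sink, router, proxy, mesh, hub, auth, shard, front, bridge, agent, relay, peer, ledger, index, cache, ingest, mirror, worker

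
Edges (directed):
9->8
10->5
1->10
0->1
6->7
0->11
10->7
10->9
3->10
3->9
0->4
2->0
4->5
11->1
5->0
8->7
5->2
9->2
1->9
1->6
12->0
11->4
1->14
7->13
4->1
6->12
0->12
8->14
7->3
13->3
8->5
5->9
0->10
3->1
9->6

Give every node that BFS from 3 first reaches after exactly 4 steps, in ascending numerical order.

Level 0: 3
Level 1: 1, 9, 10
Level 2: 2, 5, 6, 7, 8, 14
Level 3: 0, 12, 13
Level 4: 4, 11

4, 11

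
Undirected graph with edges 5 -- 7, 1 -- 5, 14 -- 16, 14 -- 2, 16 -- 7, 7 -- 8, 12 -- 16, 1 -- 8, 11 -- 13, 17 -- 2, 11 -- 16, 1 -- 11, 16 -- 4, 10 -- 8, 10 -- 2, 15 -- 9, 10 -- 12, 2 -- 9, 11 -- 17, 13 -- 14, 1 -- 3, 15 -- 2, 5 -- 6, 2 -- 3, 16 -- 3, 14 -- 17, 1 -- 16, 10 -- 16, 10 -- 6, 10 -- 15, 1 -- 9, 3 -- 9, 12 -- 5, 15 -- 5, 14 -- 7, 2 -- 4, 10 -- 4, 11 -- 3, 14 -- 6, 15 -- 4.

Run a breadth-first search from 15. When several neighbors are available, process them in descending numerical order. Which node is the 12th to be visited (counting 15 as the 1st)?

1

Visit 15; enqueue 10, 9, 5, 4, 2 → queue [10, 9, 5, 4, 2]
Visit 10; enqueue 16, 12, 8, 6 → queue [9, 5, 4, 2, 16, 12, 8, 6]
Visit 9; enqueue 3, 1 → queue [5, 4, 2, 16, 12, 8, 6, 3, 1]
Visit 5; enqueue 7 → queue [4, 2, 16, 12, 8, 6, 3, 1, 7]
Visit 4 → queue [2, 16, 12, 8, 6, 3, 1, 7]
Visit 2; enqueue 17, 14 → queue [16, 12, 8, 6, 3, 1, 7, 17, 14]
Visit 16; enqueue 11 → queue [12, 8, 6, 3, 1, 7, 17, 14, 11]
Visit 12 → queue [8, 6, 3, 1, 7, 17, 14, 11]
Visit 8 → queue [6, 3, 1, 7, 17, 14, 11]
Visit 6 → queue [3, 1, 7, 17, 14, 11]
Visit 3 → queue [1, 7, 17, 14, 11]
Visit 1 → queue [7, 17, 14, 11]
Visit 7 → queue [17, 14, 11]
Visit 17 → queue [14, 11]
Visit 14; enqueue 13 → queue [11, 13]
Visit 11 → queue [13]
Visit 13 → queue []

Visit order: 15, 10, 9, 5, 4, 2, 16, 12, 8, 6, 3, 1, 7, 17, 14, 11, 13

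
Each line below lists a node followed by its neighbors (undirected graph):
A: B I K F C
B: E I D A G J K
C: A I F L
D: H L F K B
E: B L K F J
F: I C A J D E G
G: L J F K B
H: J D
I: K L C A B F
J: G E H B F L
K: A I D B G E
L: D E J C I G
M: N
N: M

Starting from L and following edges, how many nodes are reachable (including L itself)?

12

BFS from L visits: L, J, I, G, E, D, C, H, F, B, K, A
Reachable nodes: 12 of 14 total.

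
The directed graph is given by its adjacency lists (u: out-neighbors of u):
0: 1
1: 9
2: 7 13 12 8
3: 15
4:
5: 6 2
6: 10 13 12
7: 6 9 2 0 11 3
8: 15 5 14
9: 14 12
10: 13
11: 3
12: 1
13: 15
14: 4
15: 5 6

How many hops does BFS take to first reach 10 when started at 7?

2

Level 0: 7
Level 1: 0, 2, 3, 6, 9, 11
Level 2: 1, 8, 10, 12, 13, 14, 15
Level 3: 4, 5
10 first appears at level 2.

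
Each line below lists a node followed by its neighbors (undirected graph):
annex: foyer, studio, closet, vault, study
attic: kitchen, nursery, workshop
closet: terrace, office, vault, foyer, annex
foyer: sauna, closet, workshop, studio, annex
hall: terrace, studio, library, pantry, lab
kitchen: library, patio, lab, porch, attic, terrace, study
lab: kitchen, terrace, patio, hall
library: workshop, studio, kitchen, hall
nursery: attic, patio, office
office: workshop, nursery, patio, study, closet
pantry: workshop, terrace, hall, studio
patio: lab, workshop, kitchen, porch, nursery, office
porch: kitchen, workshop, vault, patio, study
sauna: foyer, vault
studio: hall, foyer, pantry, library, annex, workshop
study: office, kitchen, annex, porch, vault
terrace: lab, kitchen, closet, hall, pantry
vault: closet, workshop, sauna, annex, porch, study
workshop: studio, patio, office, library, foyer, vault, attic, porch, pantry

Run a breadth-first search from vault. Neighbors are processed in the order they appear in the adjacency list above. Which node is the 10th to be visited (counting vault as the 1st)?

Visit vault; enqueue closet, workshop, sauna, annex, porch, study → queue [closet, workshop, sauna, annex, porch, study]
Visit closet; enqueue terrace, office, foyer → queue [workshop, sauna, annex, porch, study, terrace, office, foyer]
Visit workshop; enqueue studio, patio, library, attic, pantry → queue [sauna, annex, porch, study, terrace, office, foyer, studio, patio, library, attic, pantry]
Visit sauna → queue [annex, porch, study, terrace, office, foyer, studio, patio, library, attic, pantry]
Visit annex → queue [porch, study, terrace, office, foyer, studio, patio, library, attic, pantry]
Visit porch; enqueue kitchen → queue [study, terrace, office, foyer, studio, patio, library, attic, pantry, kitchen]
Visit study → queue [terrace, office, foyer, studio, patio, library, attic, pantry, kitchen]
Visit terrace; enqueue lab, hall → queue [office, foyer, studio, patio, library, attic, pantry, kitchen, lab, hall]
Visit office; enqueue nursery → queue [foyer, studio, patio, library, attic, pantry, kitchen, lab, hall, nursery]
Visit foyer → queue [studio, patio, library, attic, pantry, kitchen, lab, hall, nursery]
Visit studio → queue [patio, library, attic, pantry, kitchen, lab, hall, nursery]
Visit patio → queue [library, attic, pantry, kitchen, lab, hall, nursery]
Visit library → queue [attic, pantry, kitchen, lab, hall, nursery]
Visit attic → queue [pantry, kitchen, lab, hall, nursery]
Visit pantry → queue [kitchen, lab, hall, nursery]
Visit kitchen → queue [lab, hall, nursery]
Visit lab → queue [hall, nursery]
Visit hall → queue [nursery]
Visit nursery → queue []

Visit order: vault, closet, workshop, sauna, annex, porch, study, terrace, office, foyer, studio, patio, library, attic, pantry, kitchen, lab, hall, nursery

foyer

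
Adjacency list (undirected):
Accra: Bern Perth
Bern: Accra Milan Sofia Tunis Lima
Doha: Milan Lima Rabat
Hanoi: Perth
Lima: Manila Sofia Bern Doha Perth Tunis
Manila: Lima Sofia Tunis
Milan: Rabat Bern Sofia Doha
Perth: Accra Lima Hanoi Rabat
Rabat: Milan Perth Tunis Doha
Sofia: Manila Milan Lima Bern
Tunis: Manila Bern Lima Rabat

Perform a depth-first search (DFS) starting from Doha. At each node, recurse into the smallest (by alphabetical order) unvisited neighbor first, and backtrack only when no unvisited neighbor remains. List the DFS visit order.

Visit Doha
Doha → Lima
Lima → Bern
Bern → Accra
Accra → Perth
Perth → Hanoi
Perth → Rabat
Rabat → Milan
Milan → Sofia
Sofia → Manila
Manila → Tunis

Doha → Lima → Bern → Accra → Perth → Hanoi → Rabat → Milan → Sofia → Manila → Tunis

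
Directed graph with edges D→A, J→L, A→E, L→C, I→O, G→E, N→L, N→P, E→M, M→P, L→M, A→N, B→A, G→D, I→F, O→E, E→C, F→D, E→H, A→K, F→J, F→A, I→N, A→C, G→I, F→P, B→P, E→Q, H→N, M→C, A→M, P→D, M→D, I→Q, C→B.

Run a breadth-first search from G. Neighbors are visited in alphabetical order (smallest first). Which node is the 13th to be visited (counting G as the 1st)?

K

Visit G; enqueue D, E, I → queue [D, E, I]
Visit D; enqueue A → queue [E, I, A]
Visit E; enqueue C, H, M, Q → queue [I, A, C, H, M, Q]
Visit I; enqueue F, N, O → queue [A, C, H, M, Q, F, N, O]
Visit A; enqueue K → queue [C, H, M, Q, F, N, O, K]
Visit C; enqueue B → queue [H, M, Q, F, N, O, K, B]
Visit H → queue [M, Q, F, N, O, K, B]
Visit M; enqueue P → queue [Q, F, N, O, K, B, P]
Visit Q → queue [F, N, O, K, B, P]
Visit F; enqueue J → queue [N, O, K, B, P, J]
Visit N; enqueue L → queue [O, K, B, P, J, L]
Visit O → queue [K, B, P, J, L]
Visit K → queue [B, P, J, L]
Visit B → queue [P, J, L]
Visit P → queue [J, L]
Visit J → queue [L]
Visit L → queue []

Visit order: G, D, E, I, A, C, H, M, Q, F, N, O, K, B, P, J, L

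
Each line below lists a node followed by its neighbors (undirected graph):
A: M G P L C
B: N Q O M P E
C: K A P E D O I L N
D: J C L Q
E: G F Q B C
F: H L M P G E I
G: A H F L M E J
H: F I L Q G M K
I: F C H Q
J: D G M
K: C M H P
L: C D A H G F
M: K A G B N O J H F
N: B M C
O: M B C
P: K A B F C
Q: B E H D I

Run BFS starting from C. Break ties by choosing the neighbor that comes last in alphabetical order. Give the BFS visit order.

Visit C; enqueue P, O, N, L, K, I, E, D, A → queue [P, O, N, L, K, I, E, D, A]
Visit P; enqueue F, B → queue [O, N, L, K, I, E, D, A, F, B]
Visit O; enqueue M → queue [N, L, K, I, E, D, A, F, B, M]
Visit N → queue [L, K, I, E, D, A, F, B, M]
Visit L; enqueue H, G → queue [K, I, E, D, A, F, B, M, H, G]
Visit K → queue [I, E, D, A, F, B, M, H, G]
Visit I; enqueue Q → queue [E, D, A, F, B, M, H, G, Q]
Visit E → queue [D, A, F, B, M, H, G, Q]
Visit D; enqueue J → queue [A, F, B, M, H, G, Q, J]
Visit A → queue [F, B, M, H, G, Q, J]
Visit F → queue [B, M, H, G, Q, J]
Visit B → queue [M, H, G, Q, J]
Visit M → queue [H, G, Q, J]
Visit H → queue [G, Q, J]
Visit G → queue [Q, J]
Visit Q → queue [J]
Visit J → queue []

C -> P -> O -> N -> L -> K -> I -> E -> D -> A -> F -> B -> M -> H -> G -> Q -> J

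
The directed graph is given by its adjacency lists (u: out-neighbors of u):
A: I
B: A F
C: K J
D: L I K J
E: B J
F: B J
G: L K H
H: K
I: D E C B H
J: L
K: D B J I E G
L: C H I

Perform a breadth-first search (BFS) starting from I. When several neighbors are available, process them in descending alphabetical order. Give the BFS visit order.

Visit I; enqueue H, E, D, C, B → queue [H, E, D, C, B]
Visit H; enqueue K → queue [E, D, C, B, K]
Visit E; enqueue J → queue [D, C, B, K, J]
Visit D; enqueue L → queue [C, B, K, J, L]
Visit C → queue [B, K, J, L]
Visit B; enqueue F, A → queue [K, J, L, F, A]
Visit K; enqueue G → queue [J, L, F, A, G]
Visit J → queue [L, F, A, G]
Visit L → queue [F, A, G]
Visit F → queue [A, G]
Visit A → queue [G]
Visit G → queue []

I, H, E, D, C, B, K, J, L, F, A, G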